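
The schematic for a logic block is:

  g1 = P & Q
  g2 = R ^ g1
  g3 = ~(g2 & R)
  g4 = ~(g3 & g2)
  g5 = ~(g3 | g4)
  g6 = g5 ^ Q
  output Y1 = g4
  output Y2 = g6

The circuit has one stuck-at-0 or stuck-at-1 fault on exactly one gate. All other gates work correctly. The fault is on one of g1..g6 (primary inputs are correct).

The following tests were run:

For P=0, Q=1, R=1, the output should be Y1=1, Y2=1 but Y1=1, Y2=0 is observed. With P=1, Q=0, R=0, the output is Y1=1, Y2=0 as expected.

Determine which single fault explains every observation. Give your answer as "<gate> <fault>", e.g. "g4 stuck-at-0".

g6 stuck-at-0

Fault-free values for test 1 (P=0, Q=1, R=1): g1=0, g2=1, g3=0, g4=1, g5=0, g6=1, giving Y1=1, Y2=1. Observed Y1=1, Y2=0.
Test 1: faults giving observed Y1=1, Y2=0 are {g5 stuck-at-1, g6 stuck-at-0}.
Test 2 (P=1, Q=0, R=0): fault-free g1=0, g2=0, g3=1, g4=1, g5=0, g6=0 → Y1=1, Y2=0; observed Y1=1, Y2=0. Eliminates g5 stuck-at-1.
Only g6 stuck-at-0 is consistent with every test.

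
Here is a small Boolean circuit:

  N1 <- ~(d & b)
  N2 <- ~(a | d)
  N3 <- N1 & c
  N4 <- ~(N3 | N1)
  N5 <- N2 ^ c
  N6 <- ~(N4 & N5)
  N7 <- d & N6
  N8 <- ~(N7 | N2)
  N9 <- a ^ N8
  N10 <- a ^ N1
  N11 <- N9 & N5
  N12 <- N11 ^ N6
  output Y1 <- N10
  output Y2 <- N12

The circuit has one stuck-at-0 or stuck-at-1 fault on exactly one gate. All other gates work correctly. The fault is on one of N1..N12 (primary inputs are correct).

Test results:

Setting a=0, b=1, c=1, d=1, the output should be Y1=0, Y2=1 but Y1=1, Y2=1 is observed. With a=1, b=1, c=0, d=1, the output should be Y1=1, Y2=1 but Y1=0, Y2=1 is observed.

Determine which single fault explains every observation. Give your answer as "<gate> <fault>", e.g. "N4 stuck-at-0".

Fault-free values for test 1 (a=0, b=1, c=1, d=1): N1=0, N2=0, N3=0, N4=1, N5=1, N6=0, N7=0, N8=1, N9=1, N10=0, N11=1, N12=1, giving Y1=0, Y2=1. Observed Y1=1, Y2=1.
Test 1: faults giving observed Y1=1, Y2=1 are {N1 stuck-at-1, N10 stuck-at-1}.
Test 2 (a=1, b=1, c=0, d=1): fault-free N1=0, N2=0, N3=0, N4=1, N5=0, N6=1, N7=1, N8=0, N9=1, N10=1, N11=0, N12=1 → Y1=1, Y2=1; observed Y1=0, Y2=1. Eliminates N10 stuck-at-1.
Only N1 stuck-at-1 is consistent with every test.

N1 stuck-at-1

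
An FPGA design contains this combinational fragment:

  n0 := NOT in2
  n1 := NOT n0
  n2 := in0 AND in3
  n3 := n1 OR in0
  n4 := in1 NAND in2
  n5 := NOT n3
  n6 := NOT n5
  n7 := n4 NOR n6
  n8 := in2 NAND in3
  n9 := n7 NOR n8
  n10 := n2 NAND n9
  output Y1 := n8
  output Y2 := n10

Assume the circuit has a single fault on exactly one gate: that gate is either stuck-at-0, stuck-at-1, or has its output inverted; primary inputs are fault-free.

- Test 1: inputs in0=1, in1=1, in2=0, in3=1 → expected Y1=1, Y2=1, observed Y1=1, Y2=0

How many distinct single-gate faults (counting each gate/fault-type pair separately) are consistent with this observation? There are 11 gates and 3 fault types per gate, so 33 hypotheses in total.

Fault-free: n0=1, n1=0, n2=1, n3=1, n4=1, n5=0, n6=1, n7=0, n8=1, n9=0, n10=1 → Y1=1, Y2=1. Observed Y1=1, Y2=0.
  n0: none of the 3 fault types match ✗
  n1: none of the 3 fault types match ✗
  n2: none of the 3 fault types match ✗
  n3: none of the 3 fault types match ✗
  n4: none of the 3 fault types match ✗
  n5: none of the 3 fault types match ✗
  n6: none of the 3 fault types match ✗
  n7: none of the 3 fault types match ✗
  n8: none of the 3 fault types match ✗
  n9: stuck-at-1, inverted output ✓; others ✗
  n10: stuck-at-0, inverted output ✓; others ✗
Consistent faults: {n9 stuck-at-1, n9 inverted output, n10 stuck-at-0, n10 inverted output} — 4 in all.

4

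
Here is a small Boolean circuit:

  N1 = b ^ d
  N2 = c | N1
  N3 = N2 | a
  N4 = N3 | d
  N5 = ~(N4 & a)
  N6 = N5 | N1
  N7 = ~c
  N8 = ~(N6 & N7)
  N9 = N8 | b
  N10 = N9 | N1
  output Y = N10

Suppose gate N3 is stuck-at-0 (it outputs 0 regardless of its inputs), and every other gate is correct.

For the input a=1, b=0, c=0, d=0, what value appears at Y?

Propagate with N3 forced: N1=0, N2=0, N3=0 [stuck-at-0], N4=0, N5=1, N6=1, N7=1, N8=0, N9=0, N10=0.
So Y = 0. (Without the fault it would be 1.)

0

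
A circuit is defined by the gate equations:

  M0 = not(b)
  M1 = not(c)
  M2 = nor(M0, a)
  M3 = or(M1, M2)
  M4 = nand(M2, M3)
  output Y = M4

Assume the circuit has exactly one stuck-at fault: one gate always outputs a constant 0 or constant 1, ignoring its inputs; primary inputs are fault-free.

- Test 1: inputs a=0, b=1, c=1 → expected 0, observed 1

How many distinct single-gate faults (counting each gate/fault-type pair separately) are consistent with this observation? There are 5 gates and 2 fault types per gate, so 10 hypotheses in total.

4

Fault-free: M0=0, M1=0, M2=1, M3=1, M4=0 → 0. Observed 1.
  M0 stuck-at-0: output 0 ✗
  M0 stuck-at-1: output 1 ✓
  M1 stuck-at-0: output 0 ✗
  M1 stuck-at-1: output 0 ✗
  M2 stuck-at-0: output 1 ✓
  M2 stuck-at-1: output 0 ✗
  M3 stuck-at-0: output 1 ✓
  M3 stuck-at-1: output 0 ✗
  M4 stuck-at-0: output 0 ✗
  M4 stuck-at-1: output 1 ✓
Consistent faults: {M0 stuck-at-1, M2 stuck-at-0, M3 stuck-at-0, M4 stuck-at-1} — 4 in all.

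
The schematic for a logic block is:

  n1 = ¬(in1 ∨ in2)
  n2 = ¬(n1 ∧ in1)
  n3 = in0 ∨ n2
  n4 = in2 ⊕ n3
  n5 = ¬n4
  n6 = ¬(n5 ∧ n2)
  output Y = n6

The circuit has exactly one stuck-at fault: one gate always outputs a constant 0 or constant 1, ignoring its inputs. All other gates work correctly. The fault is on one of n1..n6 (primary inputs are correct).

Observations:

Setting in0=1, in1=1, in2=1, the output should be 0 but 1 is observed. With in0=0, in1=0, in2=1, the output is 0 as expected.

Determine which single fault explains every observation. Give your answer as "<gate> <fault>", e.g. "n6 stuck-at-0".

n1 stuck-at-1

Fault-free values for test 1 (in0=1, in1=1, in2=1): n1=0, n2=1, n3=1, n4=0, n5=1, n6=0, giving Y=0. Observed 1.
Test 1: faults giving observed 1 are {n1 stuck-at-1, n2 stuck-at-0, n3 stuck-at-0, n4 stuck-at-1, n5 stuck-at-0, n6 stuck-at-1}.
Test 2 (in0=0, in1=0, in2=1): fault-free n1=0, n2=1, n3=1, n4=0, n5=1, n6=0 → 0; observed 0. Eliminates n2 stuck-at-0, n3 stuck-at-0, n4 stuck-at-1, n5 stuck-at-0, n6 stuck-at-1.
Only n1 stuck-at-1 is consistent with every test.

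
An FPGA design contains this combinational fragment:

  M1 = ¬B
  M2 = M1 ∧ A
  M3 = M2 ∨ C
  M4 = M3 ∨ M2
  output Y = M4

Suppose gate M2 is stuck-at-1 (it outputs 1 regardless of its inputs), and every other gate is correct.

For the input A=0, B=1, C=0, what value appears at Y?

Propagate with M2 forced: M1=0, M2=1 [stuck-at-1], M3=1, M4=1.
So Y = 1. (Without the fault it would be 0.)

1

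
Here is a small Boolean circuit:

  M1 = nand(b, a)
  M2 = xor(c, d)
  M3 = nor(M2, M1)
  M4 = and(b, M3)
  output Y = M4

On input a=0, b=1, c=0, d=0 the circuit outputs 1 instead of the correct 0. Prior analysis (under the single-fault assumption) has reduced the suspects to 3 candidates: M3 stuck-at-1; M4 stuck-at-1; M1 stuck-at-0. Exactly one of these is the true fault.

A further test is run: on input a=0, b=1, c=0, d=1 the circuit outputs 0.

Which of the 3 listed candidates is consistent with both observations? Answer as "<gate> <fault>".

M1 stuck-at-0

Evaluate each candidate on input a=0, b=1, c=0, d=1:
  M3 stuck-at-1: M1=1, M2=1, M3=1 [stuck-at-1], M4=1 → 1 — eliminated
  M4 stuck-at-1: M1=1, M2=1, M3=0, M4=1 [stuck-at-1] → 1 — eliminated
  M1 stuck-at-0: M1=0 [stuck-at-0], M2=1, M3=0, M4=0 → 0 — matches
Only M1 stuck-at-0 reproduces the observed 0.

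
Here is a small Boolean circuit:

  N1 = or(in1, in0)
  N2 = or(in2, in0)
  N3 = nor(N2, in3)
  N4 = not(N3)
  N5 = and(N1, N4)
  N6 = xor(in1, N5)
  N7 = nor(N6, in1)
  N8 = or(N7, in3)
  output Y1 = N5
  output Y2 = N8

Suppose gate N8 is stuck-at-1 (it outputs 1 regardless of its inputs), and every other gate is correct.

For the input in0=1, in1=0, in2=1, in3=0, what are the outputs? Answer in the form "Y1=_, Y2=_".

Y1=1, Y2=1

Propagate with N8 forced: N1=1, N2=1, N3=0, N4=1, N5=1, N6=1, N7=0, N8=1 [stuck-at-1].
So the outputs are Y1=1, Y2=1. (Without the fault they would be Y1=1, Y2=0.)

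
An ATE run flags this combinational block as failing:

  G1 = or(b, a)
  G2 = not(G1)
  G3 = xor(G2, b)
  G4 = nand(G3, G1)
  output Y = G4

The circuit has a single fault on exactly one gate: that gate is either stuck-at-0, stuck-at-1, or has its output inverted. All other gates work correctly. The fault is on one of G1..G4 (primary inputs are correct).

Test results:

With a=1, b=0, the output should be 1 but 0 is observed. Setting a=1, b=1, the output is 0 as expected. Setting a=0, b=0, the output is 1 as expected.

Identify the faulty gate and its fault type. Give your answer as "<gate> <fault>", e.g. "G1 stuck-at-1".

G3 stuck-at-1

Fault-free values for test 1 (a=1, b=0): G1=1, G2=0, G3=0, G4=1, giving Y=1. Observed 0.
Test 1: faults giving observed 0 are {G2 stuck-at-1, G2 inverted output, G3 stuck-at-1, G3 inverted output, G4 stuck-at-0, G4 inverted output}.
Test 2 (a=1, b=1): fault-free G1=1, G2=0, G3=1, G4=0 → 0; observed 0. Eliminates G2 stuck-at-1, G2 inverted output, G3 inverted output, G4 inverted output.
Test 3 (a=0, b=0): fault-free G1=0, G2=1, G3=1, G4=1 → 1; observed 1. Eliminates G4 stuck-at-0.
Only G3 stuck-at-1 is consistent with every test.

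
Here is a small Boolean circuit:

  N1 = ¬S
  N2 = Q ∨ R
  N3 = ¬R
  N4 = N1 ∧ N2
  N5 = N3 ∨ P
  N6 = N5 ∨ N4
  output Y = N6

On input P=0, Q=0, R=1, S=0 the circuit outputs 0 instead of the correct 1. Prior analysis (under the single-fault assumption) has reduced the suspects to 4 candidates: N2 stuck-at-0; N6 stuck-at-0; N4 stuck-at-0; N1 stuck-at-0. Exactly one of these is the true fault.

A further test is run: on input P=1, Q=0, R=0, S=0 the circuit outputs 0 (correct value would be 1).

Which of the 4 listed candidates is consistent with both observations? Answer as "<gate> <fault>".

N6 stuck-at-0

Evaluate each candidate on input P=1, Q=0, R=0, S=0:
  N2 stuck-at-0: N1=1, N2=0 [stuck-at-0], N3=1, N4=0, N5=1, N6=1 → 1 — eliminated
  N6 stuck-at-0: N1=1, N2=0, N3=1, N4=0, N5=1, N6=0 [stuck-at-0] → 0 — matches
  N4 stuck-at-0: N1=1, N2=0, N3=1, N4=0 [stuck-at-0], N5=1, N6=1 → 1 — eliminated
  N1 stuck-at-0: N1=0 [stuck-at-0], N2=0, N3=1, N4=0, N5=1, N6=1 → 1 — eliminated
Only N6 stuck-at-0 reproduces the observed 0.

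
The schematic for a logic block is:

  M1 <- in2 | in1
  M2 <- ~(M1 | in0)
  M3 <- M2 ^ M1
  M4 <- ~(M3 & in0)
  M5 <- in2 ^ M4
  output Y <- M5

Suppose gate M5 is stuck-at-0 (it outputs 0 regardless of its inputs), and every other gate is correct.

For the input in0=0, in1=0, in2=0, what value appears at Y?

0

Propagate with M5 forced: M1=0, M2=1, M3=1, M4=1, M5=0 [stuck-at-0].
So Y = 0. (Without the fault it would be 1.)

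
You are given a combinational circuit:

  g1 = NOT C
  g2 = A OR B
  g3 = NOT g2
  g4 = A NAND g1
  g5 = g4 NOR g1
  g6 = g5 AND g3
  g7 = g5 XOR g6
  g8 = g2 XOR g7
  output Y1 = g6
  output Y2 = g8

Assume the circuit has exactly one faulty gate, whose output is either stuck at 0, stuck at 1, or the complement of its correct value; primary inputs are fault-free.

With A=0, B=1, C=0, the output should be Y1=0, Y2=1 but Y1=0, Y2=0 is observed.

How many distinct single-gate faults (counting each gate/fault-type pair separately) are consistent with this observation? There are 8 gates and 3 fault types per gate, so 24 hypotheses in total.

8

Fault-free: g1=1, g2=1, g3=0, g4=1, g5=0, g6=0, g7=0, g8=1 → Y1=0, Y2=1. Observed Y1=0, Y2=0.
  g1: none of the 3 fault types match ✗
  g2: stuck-at-0, inverted output ✓; others ✗
  g3: none of the 3 fault types match ✗
  g4: none of the 3 fault types match ✗
  g5: stuck-at-1, inverted output ✓; others ✗
  g6: none of the 3 fault types match ✗
  g7: stuck-at-1, inverted output ✓; others ✗
  g8: stuck-at-0, inverted output ✓; others ✗
Consistent faults: {g2 stuck-at-0, g2 inverted output, g5 stuck-at-1, g5 inverted output, g7 stuck-at-1, g7 inverted output, g8 stuck-at-0, g8 inverted output} — 8 in all.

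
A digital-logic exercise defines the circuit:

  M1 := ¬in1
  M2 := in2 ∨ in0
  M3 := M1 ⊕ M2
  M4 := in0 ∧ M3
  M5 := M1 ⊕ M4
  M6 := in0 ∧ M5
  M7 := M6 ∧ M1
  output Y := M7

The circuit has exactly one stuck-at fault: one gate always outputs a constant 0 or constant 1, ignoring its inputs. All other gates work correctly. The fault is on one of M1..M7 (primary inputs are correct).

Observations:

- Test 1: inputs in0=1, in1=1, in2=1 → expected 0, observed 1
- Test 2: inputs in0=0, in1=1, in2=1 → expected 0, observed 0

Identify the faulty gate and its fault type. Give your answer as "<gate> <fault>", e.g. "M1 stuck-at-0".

Fault-free values for test 1 (in0=1, in1=1, in2=1): M1=0, M2=1, M3=1, M4=1, M5=1, M6=1, M7=0, giving Y=0. Observed 1.
Test 1: faults giving observed 1 are {M1 stuck-at-1, M7 stuck-at-1}.
Test 2 (in0=0, in1=1, in2=1): fault-free M1=0, M2=1, M3=1, M4=0, M5=0, M6=0, M7=0 → 0; observed 0. Eliminates M7 stuck-at-1.
Only M1 stuck-at-1 is consistent with every test.

M1 stuck-at-1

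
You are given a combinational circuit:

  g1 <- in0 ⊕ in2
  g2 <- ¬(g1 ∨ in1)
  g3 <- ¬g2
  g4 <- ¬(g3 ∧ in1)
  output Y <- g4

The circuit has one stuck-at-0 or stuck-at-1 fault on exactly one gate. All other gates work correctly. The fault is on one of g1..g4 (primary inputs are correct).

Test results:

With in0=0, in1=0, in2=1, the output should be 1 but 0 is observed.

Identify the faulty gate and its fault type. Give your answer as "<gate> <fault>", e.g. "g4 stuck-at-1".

g4 stuck-at-0

Fault-free values for test 1 (in0=0, in1=0, in2=1): g1=1, g2=0, g3=1, g4=1, giving Y=1. Observed 0.
Test 1: faults giving observed 0 are {g4 stuck-at-0}.
Only g4 stuck-at-0 is consistent with every test.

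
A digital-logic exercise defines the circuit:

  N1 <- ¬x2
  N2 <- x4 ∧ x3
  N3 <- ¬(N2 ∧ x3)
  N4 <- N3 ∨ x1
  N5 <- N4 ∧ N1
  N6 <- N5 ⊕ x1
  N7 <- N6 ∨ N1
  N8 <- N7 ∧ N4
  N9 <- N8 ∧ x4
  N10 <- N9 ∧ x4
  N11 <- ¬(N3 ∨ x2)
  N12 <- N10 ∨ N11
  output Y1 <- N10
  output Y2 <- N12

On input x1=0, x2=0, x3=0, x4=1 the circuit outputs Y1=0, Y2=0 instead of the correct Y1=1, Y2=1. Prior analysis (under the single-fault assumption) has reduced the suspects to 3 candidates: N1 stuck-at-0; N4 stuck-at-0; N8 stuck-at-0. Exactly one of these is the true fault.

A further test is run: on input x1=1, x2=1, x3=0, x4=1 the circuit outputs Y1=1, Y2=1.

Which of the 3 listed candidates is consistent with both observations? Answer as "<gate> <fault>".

N1 stuck-at-0

Evaluate each candidate on input x1=1, x2=1, x3=0, x4=1:
  N1 stuck-at-0: N1=0 [stuck-at-0], N2=0, N3=1, N4=1, N5=0, N6=1, N7=1, N8=1, N9=1, N10=1, N11=0, N12=1 → Y1=1, Y2=1 — matches
  N4 stuck-at-0: N1=0, N2=0, N3=1, N4=0 [stuck-at-0], N5=0, N6=1, N7=1, N8=0, N9=0, N10=0, N11=0, N12=0 → Y1=0, Y2=0 — eliminated
  N8 stuck-at-0: N1=0, N2=0, N3=1, N4=1, N5=0, N6=1, N7=1, N8=0 [stuck-at-0], N9=0, N10=0, N11=0, N12=0 → Y1=0, Y2=0 — eliminated
Only N1 stuck-at-0 reproduces the observed Y1=1, Y2=1.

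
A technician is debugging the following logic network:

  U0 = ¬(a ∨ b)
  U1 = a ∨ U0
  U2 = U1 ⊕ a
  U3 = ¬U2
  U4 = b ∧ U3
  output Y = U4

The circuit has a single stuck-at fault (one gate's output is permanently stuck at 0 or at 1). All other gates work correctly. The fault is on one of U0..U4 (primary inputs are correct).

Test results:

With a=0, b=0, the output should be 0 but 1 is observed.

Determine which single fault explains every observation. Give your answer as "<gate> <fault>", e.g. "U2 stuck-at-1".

U4 stuck-at-1

Fault-free values for test 1 (a=0, b=0): U0=1, U1=1, U2=1, U3=0, U4=0, giving Y=0. Observed 1.
Test 1: faults giving observed 1 are {U4 stuck-at-1}.
Only U4 stuck-at-1 is consistent with every test.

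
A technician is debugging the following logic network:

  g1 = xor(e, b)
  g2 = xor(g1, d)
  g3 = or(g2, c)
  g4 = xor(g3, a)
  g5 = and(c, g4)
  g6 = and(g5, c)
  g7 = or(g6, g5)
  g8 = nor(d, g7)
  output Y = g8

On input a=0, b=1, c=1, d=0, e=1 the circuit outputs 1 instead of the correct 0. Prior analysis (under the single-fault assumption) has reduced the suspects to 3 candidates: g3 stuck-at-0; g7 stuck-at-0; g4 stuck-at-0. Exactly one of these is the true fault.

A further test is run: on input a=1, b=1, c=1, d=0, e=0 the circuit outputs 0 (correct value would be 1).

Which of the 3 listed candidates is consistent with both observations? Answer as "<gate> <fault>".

g3 stuck-at-0

Evaluate each candidate on input a=1, b=1, c=1, d=0, e=0:
  g3 stuck-at-0: g1=1, g2=1, g3=0 [stuck-at-0], g4=1, g5=1, g6=1, g7=1, g8=0 → 0 — matches
  g7 stuck-at-0: g1=1, g2=1, g3=1, g4=0, g5=0, g6=0, g7=0 [stuck-at-0], g8=1 → 1 — eliminated
  g4 stuck-at-0: g1=1, g2=1, g3=1, g4=0 [stuck-at-0], g5=0, g6=0, g7=0, g8=1 → 1 — eliminated
Only g3 stuck-at-0 reproduces the observed 0.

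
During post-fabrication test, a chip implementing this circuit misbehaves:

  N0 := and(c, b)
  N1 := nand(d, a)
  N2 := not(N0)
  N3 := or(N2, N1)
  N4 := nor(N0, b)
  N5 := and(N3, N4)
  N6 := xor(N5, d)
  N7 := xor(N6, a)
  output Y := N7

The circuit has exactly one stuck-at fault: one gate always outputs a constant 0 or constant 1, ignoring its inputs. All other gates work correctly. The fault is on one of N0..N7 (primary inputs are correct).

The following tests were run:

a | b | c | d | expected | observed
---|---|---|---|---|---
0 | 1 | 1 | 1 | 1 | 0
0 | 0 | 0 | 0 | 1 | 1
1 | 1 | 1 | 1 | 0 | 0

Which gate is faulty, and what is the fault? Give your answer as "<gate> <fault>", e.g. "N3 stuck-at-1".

Fault-free values for test 1 (a=0, b=1, c=1, d=1): N0=1, N1=1, N2=0, N3=1, N4=0, N5=0, N6=1, N7=1, giving Y=1. Observed 0.
Test 1: faults giving observed 0 are {N4 stuck-at-1, N5 stuck-at-1, N6 stuck-at-0, N7 stuck-at-0}.
Test 2 (a=0, b=0, c=0, d=0): fault-free N0=0, N1=1, N2=1, N3=1, N4=1, N5=1, N6=1, N7=1 → 1; observed 1. Eliminates N6 stuck-at-0, N7 stuck-at-0.
Test 3 (a=1, b=1, c=1, d=1): fault-free N0=1, N1=0, N2=0, N3=0, N4=0, N5=0, N6=1, N7=0 → 0; observed 0. Eliminates N5 stuck-at-1.
Only N4 stuck-at-1 is consistent with every test.

N4 stuck-at-1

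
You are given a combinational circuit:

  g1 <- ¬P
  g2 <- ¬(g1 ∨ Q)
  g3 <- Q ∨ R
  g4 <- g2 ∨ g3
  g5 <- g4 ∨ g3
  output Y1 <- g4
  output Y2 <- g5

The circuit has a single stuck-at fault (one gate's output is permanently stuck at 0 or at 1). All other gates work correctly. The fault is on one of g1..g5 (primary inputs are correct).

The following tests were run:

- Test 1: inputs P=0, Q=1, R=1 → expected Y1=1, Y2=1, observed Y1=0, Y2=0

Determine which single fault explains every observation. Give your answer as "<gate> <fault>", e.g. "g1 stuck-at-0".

g3 stuck-at-0

Fault-free values for test 1 (P=0, Q=1, R=1): g1=1, g2=0, g3=1, g4=1, g5=1, giving Y1=1, Y2=1. Observed Y1=0, Y2=0.
Test 1: faults giving observed Y1=0, Y2=0 are {g3 stuck-at-0}.
Only g3 stuck-at-0 is consistent with every test.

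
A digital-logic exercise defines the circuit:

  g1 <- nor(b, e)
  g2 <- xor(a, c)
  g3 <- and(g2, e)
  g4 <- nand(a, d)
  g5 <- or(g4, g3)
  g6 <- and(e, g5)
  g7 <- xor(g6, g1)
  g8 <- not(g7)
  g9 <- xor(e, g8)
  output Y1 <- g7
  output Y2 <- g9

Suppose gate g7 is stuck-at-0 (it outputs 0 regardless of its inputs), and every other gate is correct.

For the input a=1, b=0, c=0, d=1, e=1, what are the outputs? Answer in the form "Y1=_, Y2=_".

Propagate with g7 forced: g1=0, g2=1, g3=1, g4=0, g5=1, g6=1, g7=0 [stuck-at-0], g8=1, g9=0.
So the outputs are Y1=0, Y2=0. (Without the fault they would be Y1=1, Y2=1.)

Y1=0, Y2=0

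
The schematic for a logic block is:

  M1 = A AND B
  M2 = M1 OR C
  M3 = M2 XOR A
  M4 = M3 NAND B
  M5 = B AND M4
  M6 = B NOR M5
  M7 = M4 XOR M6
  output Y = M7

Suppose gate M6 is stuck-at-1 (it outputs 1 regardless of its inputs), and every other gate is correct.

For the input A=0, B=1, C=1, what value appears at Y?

1

Propagate with M6 forced: M1=0, M2=1, M3=1, M4=0, M5=0, M6=1 [stuck-at-1], M7=1.
So Y = 1. (Without the fault it would be 0.)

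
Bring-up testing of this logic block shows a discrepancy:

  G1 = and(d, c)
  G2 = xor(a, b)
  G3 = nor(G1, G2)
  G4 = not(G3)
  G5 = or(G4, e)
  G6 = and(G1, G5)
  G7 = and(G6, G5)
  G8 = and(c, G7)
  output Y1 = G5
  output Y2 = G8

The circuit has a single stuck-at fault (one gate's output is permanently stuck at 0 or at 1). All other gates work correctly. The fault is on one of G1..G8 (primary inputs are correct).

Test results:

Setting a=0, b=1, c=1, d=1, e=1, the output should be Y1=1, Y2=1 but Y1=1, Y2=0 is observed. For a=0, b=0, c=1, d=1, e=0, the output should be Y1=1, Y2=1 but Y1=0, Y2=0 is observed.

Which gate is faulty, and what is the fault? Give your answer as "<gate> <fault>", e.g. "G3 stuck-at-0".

G1 stuck-at-0

Fault-free values for test 1 (a=0, b=1, c=1, d=1, e=1): G1=1, G2=1, G3=0, G4=1, G5=1, G6=1, G7=1, G8=1, giving Y1=1, Y2=1. Observed Y1=1, Y2=0.
Test 1: faults giving observed Y1=1, Y2=0 are {G1 stuck-at-0, G6 stuck-at-0, G7 stuck-at-0, G8 stuck-at-0}.
Test 2 (a=0, b=0, c=1, d=1, e=0): fault-free G1=1, G2=0, G3=0, G4=1, G5=1, G6=1, G7=1, G8=1 → Y1=1, Y2=1; observed Y1=0, Y2=0. Eliminates G6 stuck-at-0, G7 stuck-at-0, G8 stuck-at-0.
Only G1 stuck-at-0 is consistent with every test.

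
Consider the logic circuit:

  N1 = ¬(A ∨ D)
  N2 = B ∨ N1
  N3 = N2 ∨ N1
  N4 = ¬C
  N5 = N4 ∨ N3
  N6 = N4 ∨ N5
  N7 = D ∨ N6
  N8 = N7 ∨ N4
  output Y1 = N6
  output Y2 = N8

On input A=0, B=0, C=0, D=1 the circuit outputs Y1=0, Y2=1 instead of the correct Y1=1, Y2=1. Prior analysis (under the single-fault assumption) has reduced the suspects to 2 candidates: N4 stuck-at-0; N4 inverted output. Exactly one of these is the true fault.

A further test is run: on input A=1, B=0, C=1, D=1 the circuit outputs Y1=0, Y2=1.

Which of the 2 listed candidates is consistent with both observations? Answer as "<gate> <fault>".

N4 stuck-at-0

Evaluate each candidate on input A=1, B=0, C=1, D=1:
  N4 stuck-at-0: N1=0, N2=0, N3=0, N4=0 [stuck-at-0], N5=0, N6=0, N7=1, N8=1 → Y1=0, Y2=1 — matches
  N4 inverted output: N1=0, N2=0, N3=0, N4=1 [inverted output], N5=1, N6=1, N7=1, N8=1 → Y1=1, Y2=1 — eliminated
Only N4 stuck-at-0 reproduces the observed Y1=0, Y2=1.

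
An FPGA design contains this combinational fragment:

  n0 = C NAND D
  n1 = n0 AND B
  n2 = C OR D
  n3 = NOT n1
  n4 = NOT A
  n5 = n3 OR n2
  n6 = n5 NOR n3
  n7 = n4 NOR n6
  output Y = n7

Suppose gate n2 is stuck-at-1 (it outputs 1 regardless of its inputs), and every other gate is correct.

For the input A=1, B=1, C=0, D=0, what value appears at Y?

Propagate with n2 forced: n0=1, n1=1, n2=1 [stuck-at-1], n3=0, n4=0, n5=1, n6=0, n7=1.
So Y = 1. (Without the fault it would be 0.)

1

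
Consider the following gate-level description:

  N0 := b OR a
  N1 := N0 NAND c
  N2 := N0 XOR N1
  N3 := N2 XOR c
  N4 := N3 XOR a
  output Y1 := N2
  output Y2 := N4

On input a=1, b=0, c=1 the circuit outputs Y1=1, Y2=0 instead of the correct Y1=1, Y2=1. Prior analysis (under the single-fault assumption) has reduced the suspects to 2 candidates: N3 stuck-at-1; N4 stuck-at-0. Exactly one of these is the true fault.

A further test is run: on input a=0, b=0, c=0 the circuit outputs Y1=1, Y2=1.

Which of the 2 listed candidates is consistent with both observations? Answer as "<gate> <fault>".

N3 stuck-at-1

Evaluate each candidate on input a=0, b=0, c=0:
  N3 stuck-at-1: N0=0, N1=1, N2=1, N3=1 [stuck-at-1], N4=1 → Y1=1, Y2=1 — matches
  N4 stuck-at-0: N0=0, N1=1, N2=1, N3=1, N4=0 [stuck-at-0] → Y1=1, Y2=0 — eliminated
Only N3 stuck-at-1 reproduces the observed Y1=1, Y2=1.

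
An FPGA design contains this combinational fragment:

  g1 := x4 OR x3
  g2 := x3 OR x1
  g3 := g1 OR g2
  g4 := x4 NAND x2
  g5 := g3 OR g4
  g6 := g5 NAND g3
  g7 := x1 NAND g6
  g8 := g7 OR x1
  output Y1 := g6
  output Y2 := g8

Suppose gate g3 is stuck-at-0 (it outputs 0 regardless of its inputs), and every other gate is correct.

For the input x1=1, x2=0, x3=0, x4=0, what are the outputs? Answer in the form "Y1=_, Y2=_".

Propagate with g3 forced: g1=0, g2=1, g3=0 [stuck-at-0], g4=1, g5=1, g6=1, g7=0, g8=1.
So the outputs are Y1=1, Y2=1. (Without the fault they would be Y1=0, Y2=1.)

Y1=1, Y2=1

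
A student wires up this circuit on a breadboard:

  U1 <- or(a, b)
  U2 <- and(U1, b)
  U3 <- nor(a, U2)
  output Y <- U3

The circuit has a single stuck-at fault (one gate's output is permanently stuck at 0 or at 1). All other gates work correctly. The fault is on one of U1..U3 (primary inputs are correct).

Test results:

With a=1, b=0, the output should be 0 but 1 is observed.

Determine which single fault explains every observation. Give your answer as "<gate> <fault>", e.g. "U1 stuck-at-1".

U3 stuck-at-1

Fault-free values for test 1 (a=1, b=0): U1=1, U2=0, U3=0, giving Y=0. Observed 1.
Test 1: faults giving observed 1 are {U3 stuck-at-1}.
Only U3 stuck-at-1 is consistent with every test.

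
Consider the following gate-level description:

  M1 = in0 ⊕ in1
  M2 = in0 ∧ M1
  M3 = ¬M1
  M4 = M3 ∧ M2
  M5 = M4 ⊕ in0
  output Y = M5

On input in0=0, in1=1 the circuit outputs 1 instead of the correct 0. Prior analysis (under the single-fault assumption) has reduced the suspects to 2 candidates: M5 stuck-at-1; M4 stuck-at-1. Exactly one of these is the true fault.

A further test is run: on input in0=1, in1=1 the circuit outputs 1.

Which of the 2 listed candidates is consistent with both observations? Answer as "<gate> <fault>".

M5 stuck-at-1

Evaluate each candidate on input in0=1, in1=1:
  M5 stuck-at-1: M1=0, M2=0, M3=1, M4=0, M5=1 [stuck-at-1] → 1 — matches
  M4 stuck-at-1: M1=0, M2=0, M3=1, M4=1 [stuck-at-1], M5=0 → 0 — eliminated
Only M5 stuck-at-1 reproduces the observed 1.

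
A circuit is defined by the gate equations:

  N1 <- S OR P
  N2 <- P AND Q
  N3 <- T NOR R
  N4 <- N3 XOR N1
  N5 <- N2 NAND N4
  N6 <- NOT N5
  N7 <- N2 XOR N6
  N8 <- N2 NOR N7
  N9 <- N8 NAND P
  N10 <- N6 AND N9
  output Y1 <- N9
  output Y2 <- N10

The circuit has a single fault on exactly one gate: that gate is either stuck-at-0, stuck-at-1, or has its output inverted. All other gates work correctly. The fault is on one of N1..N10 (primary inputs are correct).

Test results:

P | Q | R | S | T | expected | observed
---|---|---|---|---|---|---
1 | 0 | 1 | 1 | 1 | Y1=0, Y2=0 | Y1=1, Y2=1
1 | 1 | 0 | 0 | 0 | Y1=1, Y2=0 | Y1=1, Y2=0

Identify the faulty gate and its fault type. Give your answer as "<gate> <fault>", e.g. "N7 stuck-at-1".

N2 stuck-at-1

Fault-free values for test 1 (P=1, Q=0, R=1, S=1, T=1): N1=1, N2=0, N3=0, N4=1, N5=1, N6=0, N7=0, N8=1, N9=0, N10=0, giving Y1=0, Y2=0. Observed Y1=1, Y2=1.
Test 1: faults giving observed Y1=1, Y2=1 are {N2 stuck-at-1, N2 inverted output, N5 stuck-at-0, N5 inverted output, N6 stuck-at-1, N6 inverted output}.
Test 2 (P=1, Q=1, R=0, S=0, T=0): fault-free N1=1, N2=1, N3=1, N4=0, N5=1, N6=0, N7=1, N8=0, N9=1, N10=0 → Y1=1, Y2=0; observed Y1=1, Y2=0. Eliminates N2 inverted output, N5 stuck-at-0, N5 inverted output, N6 stuck-at-1, N6 inverted output.
Only N2 stuck-at-1 is consistent with every test.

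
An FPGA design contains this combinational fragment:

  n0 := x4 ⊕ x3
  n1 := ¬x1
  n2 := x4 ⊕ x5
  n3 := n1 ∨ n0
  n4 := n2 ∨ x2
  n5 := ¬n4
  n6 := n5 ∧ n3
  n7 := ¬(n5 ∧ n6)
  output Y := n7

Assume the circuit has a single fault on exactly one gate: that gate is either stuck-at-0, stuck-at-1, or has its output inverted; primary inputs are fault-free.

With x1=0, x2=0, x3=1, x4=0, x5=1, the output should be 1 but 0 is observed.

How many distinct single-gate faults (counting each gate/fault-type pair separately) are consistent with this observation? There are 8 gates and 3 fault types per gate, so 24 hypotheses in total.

Fault-free: n0=1, n1=1, n2=1, n3=1, n4=1, n5=0, n6=0, n7=1 → 1. Observed 0.
  n0: none of the 3 fault types match ✗
  n1: none of the 3 fault types match ✗
  n2: stuck-at-0, inverted output ✓; others ✗
  n3: none of the 3 fault types match ✗
  n4: stuck-at-0, inverted output ✓; others ✗
  n5: stuck-at-1, inverted output ✓; others ✗
  n6: none of the 3 fault types match ✗
  n7: stuck-at-0, inverted output ✓; others ✗
Consistent faults: {n2 stuck-at-0, n2 inverted output, n4 stuck-at-0, n4 inverted output, n5 stuck-at-1, n5 inverted output, n7 stuck-at-0, n7 inverted output} — 8 in all.

8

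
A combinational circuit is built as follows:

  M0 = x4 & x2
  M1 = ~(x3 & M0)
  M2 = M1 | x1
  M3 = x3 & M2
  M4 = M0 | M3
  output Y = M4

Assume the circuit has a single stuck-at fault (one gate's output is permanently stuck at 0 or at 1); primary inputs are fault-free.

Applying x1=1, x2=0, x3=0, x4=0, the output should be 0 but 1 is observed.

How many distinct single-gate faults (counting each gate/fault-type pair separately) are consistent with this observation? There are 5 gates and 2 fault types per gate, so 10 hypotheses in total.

3

Fault-free: M0=0, M1=1, M2=1, M3=0, M4=0 → 0. Observed 1.
  M0 stuck-at-0: output 0 ✗
  M0 stuck-at-1: output 1 ✓
  M1 stuck-at-0: output 0 ✗
  M1 stuck-at-1: output 0 ✗
  M2 stuck-at-0: output 0 ✗
  M2 stuck-at-1: output 0 ✗
  M3 stuck-at-0: output 0 ✗
  M3 stuck-at-1: output 1 ✓
  M4 stuck-at-0: output 0 ✗
  M4 stuck-at-1: output 1 ✓
Consistent faults: {M0 stuck-at-1, M3 stuck-at-1, M4 stuck-at-1} — 3 in all.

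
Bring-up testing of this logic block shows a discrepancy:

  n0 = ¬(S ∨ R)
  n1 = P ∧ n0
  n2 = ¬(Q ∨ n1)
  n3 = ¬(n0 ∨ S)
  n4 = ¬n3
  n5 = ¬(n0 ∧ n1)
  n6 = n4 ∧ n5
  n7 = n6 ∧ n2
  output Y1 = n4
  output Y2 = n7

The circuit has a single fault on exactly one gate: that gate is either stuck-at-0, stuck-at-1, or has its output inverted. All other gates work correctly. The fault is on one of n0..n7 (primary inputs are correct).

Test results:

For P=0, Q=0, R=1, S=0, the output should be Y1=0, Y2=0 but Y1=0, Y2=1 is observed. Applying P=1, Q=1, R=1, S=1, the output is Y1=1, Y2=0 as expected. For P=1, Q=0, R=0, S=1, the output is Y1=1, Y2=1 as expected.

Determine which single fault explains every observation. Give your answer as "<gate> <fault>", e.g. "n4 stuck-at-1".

n6 stuck-at-1

Fault-free values for test 1 (P=0, Q=0, R=1, S=0): n0=0, n1=0, n2=1, n3=1, n4=0, n5=1, n6=0, n7=0, giving Y1=0, Y2=0. Observed Y1=0, Y2=1.
Test 1: faults giving observed Y1=0, Y2=1 are {n6 stuck-at-1, n6 inverted output, n7 stuck-at-1, n7 inverted output}.
Test 2 (P=1, Q=1, R=1, S=1): fault-free n0=0, n1=0, n2=0, n3=0, n4=1, n5=1, n6=1, n7=0 → Y1=1, Y2=0; observed Y1=1, Y2=0. Eliminates n7 stuck-at-1, n7 inverted output.
Test 3 (P=1, Q=0, R=0, S=1): fault-free n0=0, n1=0, n2=1, n3=0, n4=1, n5=1, n6=1, n7=1 → Y1=1, Y2=1; observed Y1=1, Y2=1. Eliminates n6 inverted output.
Only n6 stuck-at-1 is consistent with every test.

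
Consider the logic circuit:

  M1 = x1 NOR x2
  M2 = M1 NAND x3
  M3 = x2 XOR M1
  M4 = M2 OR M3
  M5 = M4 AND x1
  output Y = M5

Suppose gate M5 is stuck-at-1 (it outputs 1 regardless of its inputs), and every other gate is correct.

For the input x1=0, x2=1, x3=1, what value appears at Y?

Propagate with M5 forced: M1=0, M2=1, M3=1, M4=1, M5=1 [stuck-at-1].
So Y = 1. (Without the fault it would be 0.)

1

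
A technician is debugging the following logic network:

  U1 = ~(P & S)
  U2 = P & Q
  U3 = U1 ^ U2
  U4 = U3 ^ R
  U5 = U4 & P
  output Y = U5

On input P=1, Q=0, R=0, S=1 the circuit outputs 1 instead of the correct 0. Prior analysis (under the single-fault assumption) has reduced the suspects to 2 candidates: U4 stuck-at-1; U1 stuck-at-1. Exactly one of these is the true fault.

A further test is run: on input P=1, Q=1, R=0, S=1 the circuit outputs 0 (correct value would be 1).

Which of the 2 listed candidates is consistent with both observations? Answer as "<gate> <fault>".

U1 stuck-at-1

Evaluate each candidate on input P=1, Q=1, R=0, S=1:
  U4 stuck-at-1: U1=0, U2=1, U3=1, U4=1 [stuck-at-1], U5=1 → 1 — eliminated
  U1 stuck-at-1: U1=1 [stuck-at-1], U2=1, U3=0, U4=0, U5=0 → 0 — matches
Only U1 stuck-at-1 reproduces the observed 0.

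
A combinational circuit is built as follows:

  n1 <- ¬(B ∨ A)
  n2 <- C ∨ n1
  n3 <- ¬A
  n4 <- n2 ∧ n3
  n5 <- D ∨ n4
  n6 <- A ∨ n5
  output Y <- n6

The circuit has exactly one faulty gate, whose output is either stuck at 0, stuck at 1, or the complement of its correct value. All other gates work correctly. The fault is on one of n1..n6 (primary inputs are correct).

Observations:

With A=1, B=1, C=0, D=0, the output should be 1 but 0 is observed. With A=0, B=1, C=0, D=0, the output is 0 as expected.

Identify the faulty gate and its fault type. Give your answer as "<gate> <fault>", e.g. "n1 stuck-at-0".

Fault-free values for test 1 (A=1, B=1, C=0, D=0): n1=0, n2=0, n3=0, n4=0, n5=0, n6=1, giving Y=1. Observed 0.
Test 1: faults giving observed 0 are {n6 stuck-at-0, n6 inverted output}.
Test 2 (A=0, B=1, C=0, D=0): fault-free n1=0, n2=0, n3=1, n4=0, n5=0, n6=0 → 0; observed 0. Eliminates n6 inverted output.
Only n6 stuck-at-0 is consistent with every test.

n6 stuck-at-0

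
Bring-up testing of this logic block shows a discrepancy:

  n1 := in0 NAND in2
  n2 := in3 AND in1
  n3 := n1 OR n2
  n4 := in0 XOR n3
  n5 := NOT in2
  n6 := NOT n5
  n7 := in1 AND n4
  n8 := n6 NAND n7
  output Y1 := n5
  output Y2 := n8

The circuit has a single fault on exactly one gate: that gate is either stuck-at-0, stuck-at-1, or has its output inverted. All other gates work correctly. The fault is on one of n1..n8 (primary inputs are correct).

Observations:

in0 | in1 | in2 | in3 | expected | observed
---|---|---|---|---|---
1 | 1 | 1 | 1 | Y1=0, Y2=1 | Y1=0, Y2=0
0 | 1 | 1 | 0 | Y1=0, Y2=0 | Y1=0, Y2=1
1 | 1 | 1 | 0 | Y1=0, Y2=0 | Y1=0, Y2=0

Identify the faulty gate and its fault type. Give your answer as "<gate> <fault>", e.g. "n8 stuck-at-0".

n3 stuck-at-0

Fault-free values for test 1 (in0=1, in1=1, in2=1, in3=1): n1=0, n2=1, n3=1, n4=0, n5=0, n6=1, n7=0, n8=1, giving Y1=0, Y2=1. Observed Y1=0, Y2=0.
Test 1: faults giving observed Y1=0, Y2=0 are {n2 stuck-at-0, n2 inverted output, n3 stuck-at-0, n3 inverted output, n4 stuck-at-1, n4 inverted output, n7 stuck-at-1, n7 inverted output, n8 stuck-at-0, n8 inverted output}.
Test 2 (in0=0, in1=1, in2=1, in3=0): fault-free n1=1, n2=0, n3=1, n4=1, n5=0, n6=1, n7=1, n8=0 → Y1=0, Y2=0; observed Y1=0, Y2=1. Eliminates n2 stuck-at-0, n2 inverted output, n4 stuck-at-1, n7 stuck-at-1, n8 stuck-at-0.
Test 3 (in0=1, in1=1, in2=1, in3=0): fault-free n1=0, n2=0, n3=0, n4=1, n5=0, n6=1, n7=1, n8=0 → Y1=0, Y2=0; observed Y1=0, Y2=0. Eliminates n3 inverted output, n4 inverted output, n7 inverted output, n8 inverted output.
Only n3 stuck-at-0 is consistent with every test.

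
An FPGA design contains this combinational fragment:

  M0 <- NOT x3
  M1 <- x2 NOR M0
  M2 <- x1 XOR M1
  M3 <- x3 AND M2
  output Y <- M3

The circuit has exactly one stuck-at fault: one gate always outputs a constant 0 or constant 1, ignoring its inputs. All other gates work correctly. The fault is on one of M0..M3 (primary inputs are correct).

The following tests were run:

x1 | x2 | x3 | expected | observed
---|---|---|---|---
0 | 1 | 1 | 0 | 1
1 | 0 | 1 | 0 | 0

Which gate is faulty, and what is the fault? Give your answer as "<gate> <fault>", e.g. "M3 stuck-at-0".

M1 stuck-at-1

Fault-free values for test 1 (x1=0, x2=1, x3=1): M0=0, M1=0, M2=0, M3=0, giving Y=0. Observed 1.
Test 1: faults giving observed 1 are {M1 stuck-at-1, M2 stuck-at-1, M3 stuck-at-1}.
Test 2 (x1=1, x2=0, x3=1): fault-free M0=0, M1=1, M2=0, M3=0 → 0; observed 0. Eliminates M2 stuck-at-1, M3 stuck-at-1.
Only M1 stuck-at-1 is consistent with every test.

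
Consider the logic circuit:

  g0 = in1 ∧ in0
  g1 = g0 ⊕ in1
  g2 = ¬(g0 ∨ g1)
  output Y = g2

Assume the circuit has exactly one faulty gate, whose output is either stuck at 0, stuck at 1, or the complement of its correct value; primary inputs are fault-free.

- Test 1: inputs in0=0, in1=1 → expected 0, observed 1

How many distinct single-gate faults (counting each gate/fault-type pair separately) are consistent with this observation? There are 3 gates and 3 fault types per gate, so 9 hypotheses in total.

4

Fault-free: g0=0, g1=1, g2=0 → 0. Observed 1.
  g0 stuck-at-0: output 0 ✗
  g0 stuck-at-1: output 0 ✗
  g0 inverted output: output 0 ✗
  g1 stuck-at-0: output 1 ✓
  g1 stuck-at-1: output 0 ✗
  g1 inverted output: output 1 ✓
  g2 stuck-at-0: output 0 ✗
  g2 stuck-at-1: output 1 ✓
  g2 inverted output: output 1 ✓
Consistent faults: {g1 stuck-at-0, g1 inverted output, g2 stuck-at-1, g2 inverted output} — 4 in all.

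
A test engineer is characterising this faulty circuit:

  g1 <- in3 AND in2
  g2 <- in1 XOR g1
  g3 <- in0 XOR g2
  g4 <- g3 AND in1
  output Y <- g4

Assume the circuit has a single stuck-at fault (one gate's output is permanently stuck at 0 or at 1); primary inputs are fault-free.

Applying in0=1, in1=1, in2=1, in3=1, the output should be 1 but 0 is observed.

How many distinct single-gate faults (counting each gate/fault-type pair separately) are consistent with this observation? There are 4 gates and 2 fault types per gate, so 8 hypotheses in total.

4

Fault-free: g1=1, g2=0, g3=1, g4=1 → 1. Observed 0.
  g1 stuck-at-0: output 0 ✓
  g1 stuck-at-1: output 1 ✗
  g2 stuck-at-0: output 1 ✗
  g2 stuck-at-1: output 0 ✓
  g3 stuck-at-0: output 0 ✓
  g3 stuck-at-1: output 1 ✗
  g4 stuck-at-0: output 0 ✓
  g4 stuck-at-1: output 1 ✗
Consistent faults: {g1 stuck-at-0, g2 stuck-at-1, g3 stuck-at-0, g4 stuck-at-0} — 4 in all.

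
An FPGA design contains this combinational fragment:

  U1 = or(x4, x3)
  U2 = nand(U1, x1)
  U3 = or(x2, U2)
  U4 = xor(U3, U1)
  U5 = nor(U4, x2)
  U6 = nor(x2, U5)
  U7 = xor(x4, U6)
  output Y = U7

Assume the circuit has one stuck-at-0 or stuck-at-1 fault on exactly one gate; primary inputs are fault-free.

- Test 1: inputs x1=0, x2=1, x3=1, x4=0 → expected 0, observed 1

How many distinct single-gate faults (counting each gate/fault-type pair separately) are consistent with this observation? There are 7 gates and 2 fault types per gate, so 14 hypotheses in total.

Fault-free: U1=1, U2=1, U3=1, U4=0, U5=0, U6=0, U7=0 → 0. Observed 1.
  U1 stuck-at-0: output 0 ✗
  U1 stuck-at-1: output 0 ✗
  U2 stuck-at-0: output 0 ✗
  U2 stuck-at-1: output 0 ✗
  U3 stuck-at-0: output 0 ✗
  U3 stuck-at-1: output 0 ✗
  U4 stuck-at-0: output 0 ✗
  U4 stuck-at-1: output 0 ✗
  U5 stuck-at-0: output 0 ✗
  U5 stuck-at-1: output 0 ✗
  U6 stuck-at-0: output 0 ✗
  U6 stuck-at-1: output 1 ✓
  U7 stuck-at-0: output 0 ✗
  U7 stuck-at-1: output 1 ✓
Consistent faults: {U6 stuck-at-1, U7 stuck-at-1} — 2 in all.

2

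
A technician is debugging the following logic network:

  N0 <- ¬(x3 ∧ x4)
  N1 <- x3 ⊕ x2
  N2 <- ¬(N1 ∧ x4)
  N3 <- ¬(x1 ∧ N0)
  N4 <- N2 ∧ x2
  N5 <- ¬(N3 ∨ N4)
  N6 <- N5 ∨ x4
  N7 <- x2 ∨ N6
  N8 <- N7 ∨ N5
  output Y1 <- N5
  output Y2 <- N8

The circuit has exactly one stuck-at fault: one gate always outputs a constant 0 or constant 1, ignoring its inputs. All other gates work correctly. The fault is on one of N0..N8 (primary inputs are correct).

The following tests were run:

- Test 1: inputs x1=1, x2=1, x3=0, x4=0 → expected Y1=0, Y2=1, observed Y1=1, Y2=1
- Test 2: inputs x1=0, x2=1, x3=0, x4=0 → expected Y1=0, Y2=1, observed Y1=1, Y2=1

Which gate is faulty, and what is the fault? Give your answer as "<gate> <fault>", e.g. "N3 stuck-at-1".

N5 stuck-at-1

Fault-free values for test 1 (x1=1, x2=1, x3=0, x4=0): N0=1, N1=1, N2=1, N3=0, N4=1, N5=0, N6=0, N7=1, N8=1, giving Y1=0, Y2=1. Observed Y1=1, Y2=1.
Test 1: faults giving observed Y1=1, Y2=1 are {N2 stuck-at-0, N4 stuck-at-0, N5 stuck-at-1}.
Test 2 (x1=0, x2=1, x3=0, x4=0): fault-free N0=1, N1=1, N2=1, N3=1, N4=1, N5=0, N6=0, N7=1, N8=1 → Y1=0, Y2=1; observed Y1=1, Y2=1. Eliminates N2 stuck-at-0, N4 stuck-at-0.
Only N5 stuck-at-1 is consistent with every test.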